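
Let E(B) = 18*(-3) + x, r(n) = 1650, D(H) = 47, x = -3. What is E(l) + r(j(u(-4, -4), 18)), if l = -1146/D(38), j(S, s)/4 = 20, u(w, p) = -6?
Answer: 1593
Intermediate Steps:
j(S, s) = 80 (j(S, s) = 4*20 = 80)
l = -1146/47 ≈ -24.383
E(B) = -57 (E(B) = 18*(-3) - 3 = -54 - 3 = -57)
E(l) + r(j(u(-4, -4), 18)) = -57 + 1650 = 1593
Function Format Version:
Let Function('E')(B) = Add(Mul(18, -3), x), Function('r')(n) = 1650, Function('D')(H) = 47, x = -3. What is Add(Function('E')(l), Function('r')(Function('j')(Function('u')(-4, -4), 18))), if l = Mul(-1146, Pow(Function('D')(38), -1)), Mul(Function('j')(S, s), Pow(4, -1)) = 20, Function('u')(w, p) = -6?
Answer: 1593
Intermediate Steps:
Function('j')(S, s) = 80 (Function('j')(S, s) = Mul(4, 20) = 80)
l = Rational(-1146, 47) (l = Mul(-1146, Pow(47, -1)) = Mul(-1146, Rational(1, 47)) = Rational(-1146, 47) ≈ -24.383)
Function('E')(B) = -57 (Function('E')(B) = Add(Mul(18, -3), -3) = Add(-54, -3) = -57)
Add(Function('E')(l), Function('r')(Function('j')(Function('u')(-4, -4), 18))) = Add(-57, 1650) = 1593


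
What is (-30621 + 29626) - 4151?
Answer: -5146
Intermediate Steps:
(-30621 + 29626) - 4151 = -995 - 4151 = -5146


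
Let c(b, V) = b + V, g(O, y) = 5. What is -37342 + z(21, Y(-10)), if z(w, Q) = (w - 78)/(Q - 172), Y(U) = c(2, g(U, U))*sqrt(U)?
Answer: -561506752/15037 + 399*I*sqrt(10)/30074 ≈ -37342.0 + 0.041955*I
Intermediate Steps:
c(b, V) = V + b
Y(U) = 7*sqrt(U) (Y(U) = (5 + 2)*sqrt(U) = 7*sqrt(U))
z(w, Q) = (-78 + w)/(-172 + Q)
-37342 + z(21, Y(-10)) = -37342 + (-78 + 21)/(-172 + 7*sqrt(-10)) = -37342 - 57/(-172 + 7*(I*sqrt(10))) = -37342 - 57/(-172 + 7*I*sqrt(10))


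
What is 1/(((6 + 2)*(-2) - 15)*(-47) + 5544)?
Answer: 1/7001 ≈ 0.00014284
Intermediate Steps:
1/(((6 + 2)*(-2) - 15)*(-47) + 5544) = 1/((8*(-2) - 15)*(-47) + 5544) = 1/((-16 - 15)*(-47) + 5544) = 1/(-31*(-47) + 5544) = 1/(1457 + 5544) = 1/7001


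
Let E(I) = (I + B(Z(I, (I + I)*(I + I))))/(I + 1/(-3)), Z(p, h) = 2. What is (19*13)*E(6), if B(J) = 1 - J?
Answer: 3705/17 ≈ 217.94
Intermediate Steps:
E(I) = (-1 + I)/(-⅓ + I) (E(I) = (I + (1 - 1*2))/(I + 1/(-3)) = (I + (1 - 2))/(I - ⅓) = (I - 1)/(-⅓ + I) = (-1 + I)/(-⅓ + I))
(19*13)*E(6) = (19*13)*(3*(-1 + 6)/(-1 + 3*6)) = 247*(3*5/(-1 + 18)) = 247*(3*5/17) = 247*(3*(1/17)*5) = 247*(15/17) = 3705/17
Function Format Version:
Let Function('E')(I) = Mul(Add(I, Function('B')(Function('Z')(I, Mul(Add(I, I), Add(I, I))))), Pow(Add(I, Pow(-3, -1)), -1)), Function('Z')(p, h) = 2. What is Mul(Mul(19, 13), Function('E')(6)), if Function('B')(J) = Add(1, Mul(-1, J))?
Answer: Rational(3705, 17) ≈ 217.94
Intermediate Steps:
Function('E')(I) = Mul(Pow(Add(Rational(-1, 3), I), -1), Add(-1, I)) (Function('E')(I) = Mul(Add(I, Add(1, Mul(-1, 2))), Pow(Add(I, Pow(-3, -1)), -1)) = Mul(Add(I, Add(1, -2)), Pow(Add(I, Rational(-1, 3)), -1)) = Mul(Add(I, -1), Pow(Add(Rational(-1, 3), I), -1)) = Mul(Add(-1, I), Pow(Add(Rational(-1, 3), I), -1)) = Mul(Pow(Add(Rational(-1, 3), I), -1), Add(-1, I)))
Mul(Mul(19, 13), Function('E')(6)) = Mul(Mul(19, 13), Mul(3, Pow(Add(-1, Mul(3, 6)), -1), Add(-1, 6))) = Mul(247, Mul(3, Pow(Add(-1, 18), -1), 5)) = Mul(247, Mul(3, Pow(17, -1), 5)) = Mul(247, Mul(3, Rational(1, 17), 5)) = Mul(247, Rational(15, 17)) = Rational(3705, 17)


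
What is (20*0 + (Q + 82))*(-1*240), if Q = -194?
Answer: 26880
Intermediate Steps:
(20*0 + (Q + 82))*(-1*240) = (20*0 + (-194 + 82))*(-1*240) = (0 - 112)*(-240) = -112*(-240) = 26880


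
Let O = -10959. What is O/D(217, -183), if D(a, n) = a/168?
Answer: -263016/31 ≈ -8484.4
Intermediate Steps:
D(a, n) = a/168 (D(a, n) = a*(1/168) = a/168)
O/D(217, -183) = -10959/((1/168)*217) = -10959/31/24 = -10959*24/31 = -263016/31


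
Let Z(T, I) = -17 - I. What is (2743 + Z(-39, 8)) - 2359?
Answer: 359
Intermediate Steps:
(2743 + Z(-39, 8)) - 2359 = (2743 + (-17 - 1*8)) - 2359 = (2743 + (-17 - 8)) - 2359 = (2743 - 25) - 2359 = 2718 - 2359 = 359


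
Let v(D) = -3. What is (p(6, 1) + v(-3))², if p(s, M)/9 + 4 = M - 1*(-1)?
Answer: 441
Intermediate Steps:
p(s, M) = -27 + 9*M (p(s, M) = -36 + 9*(M - 1*(-1)) = -36 + 9*(M + 1) = -36 + 9*(1 + M) = -36 + (9 + 9*M) = -27 + 9*M)
(p(6, 1) + v(-3))² = ((-27 + 9*1) - 3)² = ((-27 + 9) - 3)² = (-18 - 3)² = (-21)² = 441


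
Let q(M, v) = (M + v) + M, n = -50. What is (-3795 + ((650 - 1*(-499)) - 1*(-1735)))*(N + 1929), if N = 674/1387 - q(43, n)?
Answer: -2392527415/1387 ≈ -1.7250e+6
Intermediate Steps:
q(M, v) = v + 2*M
N = -49258/1387 (N = 674/1387 - (-50 + 2*43) = 674*(1/1387) - (-50 + 86) = 674/1387 - 1*36 = 674/1387 - 36 = -49258/1387 ≈ -35.514)
(-3795 + ((650 - 1*(-499)) - 1*(-1735)))*(N + 1929) = (-3795 + ((650 - 1*(-499)) - 1*(-1735)))*(-49258/1387 + 1929) = (-3795 + ((650 + 499) + 1735))*(2626265/1387) = (-3795 + (1149 + 1735))*(2626265/1387) = (-3795 + 2884)*(2626265/1387) = -911*2626265/1387 = -2392527415/1387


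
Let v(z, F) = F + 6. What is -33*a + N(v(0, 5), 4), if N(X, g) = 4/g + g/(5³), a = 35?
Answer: -144246/125 ≈ -1154.0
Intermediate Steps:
v(z, F) = 6 + F
N(X, g) = 4/g + g/125
-33*a + N(v(0, 5), 4) = -33*35 + (4/4 + (1/125)*4) = -1155 + (4*(¼) + 4/125) = -1155 + (1 + 4/125) = -1155 + 129/125 = -144246/125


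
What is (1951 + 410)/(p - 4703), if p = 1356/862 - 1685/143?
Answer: -48505171/96829760 ≈ -0.50093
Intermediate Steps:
p = -629281/61633 (p = 1356*(1/862) - 1685*1/143 = 678/431 - 1685/143 = -629281/61633 ≈ -10.210)
(1951 + 410)/(p - 4703) = (1951 + 410)/(-629281/61633 - 4703) = 2361/(-290489280/61633) = 2361*(-61633/290489280) = -48505171/96829760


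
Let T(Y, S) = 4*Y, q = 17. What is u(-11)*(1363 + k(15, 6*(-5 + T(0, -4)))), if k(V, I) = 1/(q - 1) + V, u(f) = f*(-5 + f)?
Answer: 242539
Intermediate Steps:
k(V, I) = 1/16 + V (k(V, I) = 1/(17 - 1) + V = 1/16 + V)
u(-11)*(1363 + k(15, 6*(-5 + T(0, -4)))) = (-11*(-5 - 11))*(1363 + (1/16 + 15)) = (-11*(-16))*(1363 + 241/16) = 176*(22049/16) = 242539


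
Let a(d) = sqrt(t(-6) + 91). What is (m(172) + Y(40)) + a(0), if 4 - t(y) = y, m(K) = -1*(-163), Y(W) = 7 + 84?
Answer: 254 + sqrt(101) ≈ 264.05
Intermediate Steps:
Y(W) = 91
m(K) = 163
t(y) = 4 - y
a(d) = sqrt(101) (a(d) = sqrt((4 - 1*(-6)) + 91) = sqrt((4 + 6) + 91) = sqrt(10 + 91) = sqrt(101))
(m(172) + Y(40)) + a(0) = (163 + 91) + sqrt(101) = 254 + sqrt(101)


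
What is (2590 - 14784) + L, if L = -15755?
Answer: -27949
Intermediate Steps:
(2590 - 14784) + L = (2590 - 14784) - 15755 = -12194 - 15755 = -27949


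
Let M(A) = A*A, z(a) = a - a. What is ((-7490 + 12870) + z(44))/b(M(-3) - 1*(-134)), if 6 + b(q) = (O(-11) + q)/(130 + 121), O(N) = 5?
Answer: -675190/679 ≈ -994.39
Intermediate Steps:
z(a) = 0
M(A) = A**2
b(q) = -1501/251 + q/251 (b(q) = -6 + (5 + q)/(130 + 121) = -6 + (5 + q)/251 = -6 + (5 + q)*(1/251) = -6 + (5/251 + q/251) = -1501/251 + q/251)
((-7490 + 12870) + z(44))/b(M(-3) - 1*(-134)) = ((-7490 + 12870) + 0)/(-1501/251 + ((-3)**2 - 1*(-134))/251) = (5380 + 0)/(-1501/251 + (9 + 134)/251) = 5380/(-1501/251 + (1/251)*143) = 5380/(-1501/251 + 143/251) = 5380/(-1358/251) = 5380*(-251/1358) = -675190/679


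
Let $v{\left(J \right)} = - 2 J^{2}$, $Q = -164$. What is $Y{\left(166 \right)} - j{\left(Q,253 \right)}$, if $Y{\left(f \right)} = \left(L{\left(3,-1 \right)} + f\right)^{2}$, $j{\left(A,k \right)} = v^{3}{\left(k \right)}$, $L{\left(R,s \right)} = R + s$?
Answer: $2098036860450056$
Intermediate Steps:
$j{\left(A,k \right)} = - 8 k^{6}$ ($j{\left(A,k \right)} = \left(- 2 k^{2}\right)^{3} = - 8 k^{6}$)
$Y{\left(f \right)} = \left(2 + f\right)^{2}$ ($Y{\left(f \right)} = \left(\left(3 - 1\right) + f\right)^{2} = \left(2 + f\right)^{2}$)
$Y{\left(166 \right)} - j{\left(Q,253 \right)} = \left(2 + 166\right)^{2} - - 8 \cdot 253^{6} = 168^{2} - \left(-8\right) 262254607552729 = 28224 - -2098036860421832 = 28224 + 2098036860421832 = 2098036860450056$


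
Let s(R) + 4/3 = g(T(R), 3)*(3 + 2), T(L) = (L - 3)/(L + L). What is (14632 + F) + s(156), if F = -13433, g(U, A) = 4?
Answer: 3653/3 ≈ 1217.7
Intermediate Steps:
T(L) = (-3 + L)/(2*L) (T(L) = (-3 + L)/((2*L)) = (-3 + L)*(1/(2*L)) = (-3 + L)/(2*L))
s(R) = 56/3 (s(R) = -4/3 + 4*(3 + 2) = -4/3 + 4*5 = -4/3 + 20 = 56/3)
(14632 + F) + s(156) = (14632 - 13433) + 56/3 = 1199 + 56/3 = 3653/3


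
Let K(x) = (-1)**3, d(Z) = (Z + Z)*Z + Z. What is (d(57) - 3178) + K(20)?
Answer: 3376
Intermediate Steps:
d(Z) = Z + 2*Z**2 (d(Z) = (2*Z)*Z + Z = 2*Z**2 + Z = Z + 2*Z**2)
K(x) = -1
(d(57) - 3178) + K(20) = (57*(1 + 2*57) - 3178) - 1 = (57*(1 + 114) - 3178) - 1 = (57*115 - 3178) - 1 = (6555 - 3178) - 1 = 3377 - 1 = 3376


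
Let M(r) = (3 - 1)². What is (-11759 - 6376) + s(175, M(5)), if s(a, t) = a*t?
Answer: -17435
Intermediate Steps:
M(r) = 4 (M(r) = 2² = 4)
(-11759 - 6376) + s(175, M(5)) = (-11759 - 6376) + 175*4 = -18135 + 700 = -17435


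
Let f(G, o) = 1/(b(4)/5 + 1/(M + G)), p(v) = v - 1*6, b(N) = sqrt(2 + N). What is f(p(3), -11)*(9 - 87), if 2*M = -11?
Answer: -33150/817 - 56355*sqrt(6)/817 ≈ -209.54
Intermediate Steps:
p(v) = -6 + v (p(v) = v - 6 = -6 + v)
M = -11/2 (M = (1/2)*(-11) = -11/2 ≈ -5.5000)
f(G, o) = 1/(1/(-11/2 + G) + sqrt(6)/5) (f(G, o) = 1/(sqrt(2 + 4)/5 + 1/(-11/2 + G)) = 1/(sqrt(6)*(1/5) + 1/(-11/2 + G)) = 1/(sqrt(6)/5 + 1/(-11/2 + G)) = 1/(1/(-11/2 + G) + sqrt(6)/5))
f(p(3), -11)*(9 - 87) = (5*(-11 + 2*(-6 + 3))/(10 - 11*sqrt(6) + 2*(-6 + 3)*sqrt(6)))*(9 - 87) = (5*(-11 + 2*(-3))/(10 - 11*sqrt(6) + 2*(-3)*sqrt(6)))*(-78) = (5*(-11 - 6)/(10 - 11*sqrt(6) - 6*sqrt(6)))*(-78) = (5*(-17)/(10 - 17*sqrt(6)))*(-78) = -85/(10 - 17*sqrt(6))*(-78) = 6630/(10 - 17*sqrt(6))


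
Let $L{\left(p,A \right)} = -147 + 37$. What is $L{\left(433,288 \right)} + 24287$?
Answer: $24177$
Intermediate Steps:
$L{\left(p,A \right)} = -110$
$L{\left(433,288 \right)} + 24287 = -110 + 24287 = 24177$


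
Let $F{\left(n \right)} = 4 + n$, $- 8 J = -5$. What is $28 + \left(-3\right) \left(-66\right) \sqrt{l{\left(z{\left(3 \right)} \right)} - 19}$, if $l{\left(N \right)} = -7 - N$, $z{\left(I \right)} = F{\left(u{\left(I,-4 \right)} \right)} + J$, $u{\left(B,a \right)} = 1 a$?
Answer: $28 + \frac{99 i \sqrt{426}}{2} \approx 28.0 + 1021.7 i$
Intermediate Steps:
$J = \frac{5}{8}$ ($J = \left(- \frac{1}{8}\right) \left(-5\right) = \frac{5}{8} \approx 0.625$)
$u{\left(B,a \right)} = a$
$z{\left(I \right)} = \frac{5}{8}$ ($z{\left(I \right)} = \left(4 - 4\right) + \frac{5}{8} = 0 + \frac{5}{8} = \frac{5}{8}$)
$28 + \left(-3\right) \left(-66\right) \sqrt{l{\left(z{\left(3 \right)} \right)} - 19} = 28 + \left(-3\right) \left(-66\right) \sqrt{\left(-7 - \frac{5}{8}\right) - 19} = 28 + 198 \sqrt{\left(-7 - \frac{5}{8}\right) - 19} = 28 + 198 \sqrt{- \frac{61}{8} - 19} = 28 + 198 \sqrt{- \frac{213}{8}} = 28 + 198 \frac{i \sqrt{426}}{4} = 28 + \frac{99 i \sqrt{426}}{2}$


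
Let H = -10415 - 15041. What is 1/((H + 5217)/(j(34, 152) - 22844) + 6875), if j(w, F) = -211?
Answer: 23055/158523364 ≈ 0.00014544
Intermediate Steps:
H = -25456
1/((H + 5217)/(j(34, 152) - 22844) + 6875) = 1/((-25456 + 5217)/(-211 - 22844) + 6875) = 1/(-20239/(-23055) + 6875) = 1/(-20239*(-1/23055) + 6875) = 1/(20239/23055 + 6875) = 1/(158523364/23055) = 23055/158523364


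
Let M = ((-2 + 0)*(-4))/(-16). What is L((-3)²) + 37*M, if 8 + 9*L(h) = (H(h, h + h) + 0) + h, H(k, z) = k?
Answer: -313/18 ≈ -17.389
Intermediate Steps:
L(h) = -8/9 + 2*h/9 (L(h) = -8/9 + ((h + 0) + h)/9 = -8/9 + (h + h)/9 = -8/9 + (2*h)/9 = -8/9 + 2*h/9)
M = -½ (M = -2*(-4)*(-1/16) = 8*(-1/16) = -½ ≈ -0.50000)
L((-3)²) + 37*M = (-8/9 + (2/9)*(-3)²) + 37*(-½) = (-8/9 + (2/9)*9) - 37/2 = (-8/9 + 2) - 37/2 = 10/9 - 37/2 = -313/18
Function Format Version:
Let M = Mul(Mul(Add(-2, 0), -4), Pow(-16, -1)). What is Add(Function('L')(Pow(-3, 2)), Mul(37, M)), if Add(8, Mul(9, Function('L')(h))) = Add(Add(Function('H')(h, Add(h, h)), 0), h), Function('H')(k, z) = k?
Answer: Rational(-313, 18) ≈ -17.389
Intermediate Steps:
Function('L')(h) = Add(Rational(-8, 9), Mul(Rational(2, 9), h)) (Function('L')(h) = Add(Rational(-8, 9), Mul(Rational(1, 9), Add(Add(h, 0), h))) = Add(Rational(-8, 9), Mul(Rational(1, 9), Add(h, h))) = Add(Rational(-8, 9), Mul(Rational(1, 9), Mul(2, h))) = Add(Rational(-8, 9), Mul(Rational(2, 9), h)))
M = Rational(-1, 2) (M = Mul(Mul(-2, -4), Rational(-1, 16)) = Mul(8, Rational(-1, 16)) = Rational(-1, 2) ≈ -0.50000)
Add(Function('L')(Pow(-3, 2)), Mul(37, M)) = Add(Add(Rational(-8, 9), Mul(Rational(2, 9), Pow(-3, 2))), Mul(37, Rational(-1, 2))) = Add(Add(Rational(-8, 9), Mul(Rational(2, 9), 9)), Rational(-37, 2)) = Add(Add(Rational(-8, 9), 2), Rational(-37, 2)) = Add(Rational(10, 9), Rational(-37, 2)) = Rational(-313, 18)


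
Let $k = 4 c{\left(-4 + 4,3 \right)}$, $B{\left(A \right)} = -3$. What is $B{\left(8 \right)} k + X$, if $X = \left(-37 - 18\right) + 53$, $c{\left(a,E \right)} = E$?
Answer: $-38$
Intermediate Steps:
$k = 12$ ($k = 4 \cdot 3 = 12$)
$X = -2$ ($X = -55 + 53 = -2$)
$B{\left(8 \right)} k + X = \left(-3\right) 12 - 2 = -36 - 2 = -38$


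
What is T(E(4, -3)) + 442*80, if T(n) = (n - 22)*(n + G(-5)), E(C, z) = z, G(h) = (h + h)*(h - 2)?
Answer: 33685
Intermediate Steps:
G(h) = 2*h*(-2 + h) (G(h) = (2*h)*(-2 + h) = 2*h*(-2 + h))
T(n) = (-22 + n)*(70 + n) (T(n) = (n - 22)*(n + 2*(-5)*(-2 - 5)) = (-22 + n)*(n + 2*(-5)*(-7)) = (-22 + n)*(n + 70) = (-22 + n)*(70 + n))
T(E(4, -3)) + 442*80 = (-1540 + (-3)**2 + 48*(-3)) + 442*80 = (-1540 + 9 - 144) + 35360 = -1675 + 35360 = 33685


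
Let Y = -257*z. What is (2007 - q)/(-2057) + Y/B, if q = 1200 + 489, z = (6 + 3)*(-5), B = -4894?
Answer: -25345497/10066958 ≈ -2.5177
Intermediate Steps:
z = -45 (z = 9*(-5) = -45)
q = 1689
Y = 11565 (Y = -257*(-45) = 11565)
(2007 - q)/(-2057) + Y/B = (2007 - 1*1689)/(-2057) + 11565/(-4894) = (2007 - 1689)*(-1/2057) + 11565*(-1/4894) = 318*(-1/2057) - 11565/4894 = -318/2057 - 11565/4894 = -25345497/10066958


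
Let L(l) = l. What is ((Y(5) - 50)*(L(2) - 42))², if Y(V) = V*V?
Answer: 1000000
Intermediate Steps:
Y(V) = V²
((Y(5) - 50)*(L(2) - 42))² = ((5² - 50)*(2 - 42))² = ((25 - 50)*(-40))² = (-25*(-40))² = 1000² = 1000000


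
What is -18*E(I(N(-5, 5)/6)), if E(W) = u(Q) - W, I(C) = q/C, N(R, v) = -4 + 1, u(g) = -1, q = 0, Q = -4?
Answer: 18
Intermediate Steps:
N(R, v) = -3
I(C) = 0 (I(C) = 0/C = 0)
E(W) = -1 - W
-18*E(I(N(-5, 5)/6)) = -18*(-1 - 1*0) = -18*(-1 + 0) = -18*(-1) = 18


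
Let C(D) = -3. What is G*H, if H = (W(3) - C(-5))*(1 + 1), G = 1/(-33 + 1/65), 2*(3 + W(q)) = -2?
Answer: 65/1072 ≈ 0.060634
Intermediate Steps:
W(q) = -4 (W(q) = -3 + (½)*(-2) = -3 - 1 = -4)
G = -65/2144 (G = 1/(-33 + 1/65) = 1/(-2144/65) = -65/2144 ≈ -0.030317)
H = -2 (H = (-4 - 1*(-3))*(1 + 1) = (-4 + 3)*2 = -1*2 = -2)
G*H = -65/2144*(-2) = 65/1072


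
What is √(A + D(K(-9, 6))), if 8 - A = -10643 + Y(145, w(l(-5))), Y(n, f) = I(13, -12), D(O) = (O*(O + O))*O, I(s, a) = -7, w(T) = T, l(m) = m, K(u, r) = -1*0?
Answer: 73*√2 ≈ 103.24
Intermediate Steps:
K(u, r) = 0
D(O) = 2*O³ (D(O) = (O*(2*O))*O = (2*O²)*O = 2*O³)
Y(n, f) = -7
A = 10658 (A = 8 - (-10643 - 7) = 8 - 1*(-10650) = 8 + 10650 = 10658)
√(A + D(K(-9, 6))) = √(10658 + 2*0³) = √(10658 + 2*0) = √(10658 + 0) = √10658 = 73*√2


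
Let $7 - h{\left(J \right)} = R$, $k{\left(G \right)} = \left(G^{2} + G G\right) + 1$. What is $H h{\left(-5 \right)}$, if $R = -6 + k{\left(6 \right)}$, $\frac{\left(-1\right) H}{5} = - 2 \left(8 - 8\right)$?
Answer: $0$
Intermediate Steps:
$k{\left(G \right)} = 1 + 2 G^{2}$ ($k{\left(G \right)} = \left(G^{2} + G^{2}\right) + 1 = 2 G^{2} + 1 = 1 + 2 G^{2}$)
$H = 0$ ($H = - 5 \left(- 2 \left(8 - 8\right)\right) = - 5 \left(\left(-2\right) 0\right) = \left(-5\right) 0 = 0$)
$R = 67$ ($R = -6 + \left(1 + 2 \cdot 6^{2}\right) = -6 + \left(1 + 2 \cdot 36\right) = -6 + \left(1 + 72\right) = -6 + 73 = 67$)
$h{\left(J \right)} = -60$ ($h{\left(J \right)} = 7 - 67 = -60$)
$H h{\left(-5 \right)} = 0 \left(-60\right) = 0$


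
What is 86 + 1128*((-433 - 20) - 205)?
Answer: -742138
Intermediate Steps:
86 + 1128*((-433 - 20) - 205) = 86 + 1128*(-453 - 205) = 86 + 1128*(-658) = 86 - 742224 = -742138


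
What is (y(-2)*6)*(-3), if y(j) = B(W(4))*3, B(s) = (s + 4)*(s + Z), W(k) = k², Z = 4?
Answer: -21600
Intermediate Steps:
B(s) = (4 + s)² (B(s) = (s + 4)*(s + 4) = (4 + s)*(4 + s) = (4 + s)²)
y(j) = 1200 (y(j) = (16 + (4²)² + 8*4²)*3 = (16 + 16² + 8*16)*3 = (16 + 256 + 128)*3 = 400*3 = 1200)
(y(-2)*6)*(-3) = (1200*6)*(-3) = 7200*(-3) = -21600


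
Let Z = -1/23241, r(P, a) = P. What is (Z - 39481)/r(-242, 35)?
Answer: 458788961/2812161 ≈ 163.14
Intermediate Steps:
Z = -1/23241 (Z = -1*1/23241 = -1/23241 ≈ -4.3027e-5)
(Z - 39481)/r(-242, 35) = (-1/23241 - 39481)/(-242) = -917577922/23241*(-1/242) = 458788961/2812161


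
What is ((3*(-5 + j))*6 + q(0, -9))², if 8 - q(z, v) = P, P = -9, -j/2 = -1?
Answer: 1369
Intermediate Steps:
j = 2 (j = -2*(-1) = 2)
q(z, v) = 17 (q(z, v) = 8 - 1*(-9) = 8 + 9 = 17)
((3*(-5 + j))*6 + q(0, -9))² = ((3*(-5 + 2))*6 + 17)² = ((3*(-3))*6 + 17)² = (-9*6 + 17)² = (-54 + 17)² = (-37)² = 1369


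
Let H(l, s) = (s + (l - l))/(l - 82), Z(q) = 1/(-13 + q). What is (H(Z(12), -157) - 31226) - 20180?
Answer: -4266541/83 ≈ -51404.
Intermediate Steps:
H(l, s) = s/(-82 + l) (H(l, s) = (s + 0)/(-82 + l) = s/(-82 + l))
(H(Z(12), -157) - 31226) - 20180 = (-157/(-82 + 1/(-13 + 12)) - 31226) - 20180 = (-157/(-82 + 1/(-1)) - 31226) - 20180 = (-157/(-82 - 1) - 31226) - 20180 = (-157/(-83) - 31226) - 20180 = (-157*(-1/83) - 31226) - 20180 = (157/83 - 31226) - 20180 = -2591601/83 - 20180 = -4266541/83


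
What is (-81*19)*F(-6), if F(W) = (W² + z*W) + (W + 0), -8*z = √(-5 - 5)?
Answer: -46170 - 4617*I*√10/4 ≈ -46170.0 - 3650.1*I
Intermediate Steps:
z = -I*√10/8 (z = -√(-5 - 5)/8 = -I*√10/8 ≈ -0.39528*I)
F(W) = W + W² - I*W*√10/8 (F(W) = (W² + (-I*√10/8)*W) + (W + 0) = (W² - I*W*√10/8) + W = W + W² - I*W*√10/8)
(-81*19)*F(-6) = (-81*19)*((⅛)*(-6)*(8 + 8*(-6) - I*√10)) = -1539*(-6)*(8 - 48 - I*√10)/8 = -1539*(-6)*(-40 - I*√10)/8 = -1539*(30 + 3*I*√10/4) = -46170 - 4617*I*√10/4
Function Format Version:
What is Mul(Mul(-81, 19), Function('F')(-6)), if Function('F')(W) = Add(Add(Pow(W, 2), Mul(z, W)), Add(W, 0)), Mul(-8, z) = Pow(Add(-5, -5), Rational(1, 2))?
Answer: Add(-46170, Mul(Rational(-4617, 4), I, Pow(10, Rational(1, 2)))) ≈ Add(-46170., Mul(-3650.1, I))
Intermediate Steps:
z = Mul(Rational(-1, 8), I, Pow(10, Rational(1, 2))) (z = Mul(Rational(-1, 8), Pow(Add(-5, -5), Rational(1, 2))) = Mul(Rational(-1, 8), Pow(-10, Rational(1, 2))) = Mul(Rational(-1, 8), Mul(I, Pow(10, Rational(1, 2)))) = Mul(Rational(-1, 8), I, Pow(10, Rational(1, 2))) ≈ Mul(-0.39528, I))
Function('F')(W) = Add(W, Pow(W, 2), Mul(Rational(-1, 8), I, W, Pow(10, Rational(1, 2)))) (Function('F')(W) = Add(Add(Pow(W, 2), Mul(Mul(Rational(-1, 8), I, Pow(10, Rational(1, 2))), W)), Add(W, 0)) = Add(Add(Pow(W, 2), Mul(Rational(-1, 8), I, W, Pow(10, Rational(1, 2)))), W) = Add(W, Pow(W, 2), Mul(Rational(-1, 8), I, W, Pow(10, Rational(1, 2)))))
Mul(Mul(-81, 19), Function('F')(-6)) = Mul(Mul(-81, 19), Mul(Rational(1, 8), -6, Add(8, Mul(8, -6), Mul(-1, I, Pow(10, Rational(1, 2)))))) = Mul(-1539, Mul(Rational(1, 8), -6, Add(8, -48, Mul(-1, I, Pow(10, Rational(1, 2)))))) = Mul(-1539, Mul(Rational(1, 8), -6, Add(-40, Mul(-1, I, Pow(10, Rational(1, 2)))))) = Mul(-1539, Add(30, Mul(Rational(3, 4), I, Pow(10, Rational(1, 2))))) = Add(-46170, Mul(Rational(-4617, 4), I, Pow(10, Rational(1, 2))))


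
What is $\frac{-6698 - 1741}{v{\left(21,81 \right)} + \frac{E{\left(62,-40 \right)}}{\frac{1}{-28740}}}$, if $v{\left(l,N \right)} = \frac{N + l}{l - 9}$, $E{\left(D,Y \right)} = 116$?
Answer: $\frac{16878}{6667663} \approx 0.0025313$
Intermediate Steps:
$v{\left(l,N \right)} = \frac{N + l}{-9 + l}$
$\frac{-6698 - 1741}{v{\left(21,81 \right)} + \frac{E{\left(62,-40 \right)}}{\frac{1}{-28740}}} = \frac{-6698 - 1741}{\frac{81 + 21}{-9 + 21} + \frac{116}{\frac{1}{-28740}}} = - \frac{8439}{\frac{1}{12} \cdot 102 + \frac{116}{- \frac{1}{28740}}} = - \frac{8439}{\frac{1}{12} \cdot 102 + 116 \left(-28740\right)} = - \frac{8439}{\frac{17}{2} - 3333840} = - \frac{8439}{- \frac{6667663}{2}} = \left(-8439\right) \left(- \frac{2}{6667663}\right) = \frac{16878}{6667663}$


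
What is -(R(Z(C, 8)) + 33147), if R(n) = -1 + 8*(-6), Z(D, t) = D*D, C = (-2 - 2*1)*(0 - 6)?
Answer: -33098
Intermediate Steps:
C = 24 (C = (-2 - 2)*(-6) = -4*(-6) = 24)
Z(D, t) = D²
R(n) = -49 (R(n) = -1 - 48 = -49)
-(R(Z(C, 8)) + 33147) = -(-49 + 33147) = -1*33098 = -33098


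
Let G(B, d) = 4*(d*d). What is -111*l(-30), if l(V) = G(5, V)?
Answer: -399600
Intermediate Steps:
G(B, d) = 4*d**2
l(V) = 4*V**2
-111*l(-30) = -444*(-30)**2 = -444*900 = -111*3600 = -399600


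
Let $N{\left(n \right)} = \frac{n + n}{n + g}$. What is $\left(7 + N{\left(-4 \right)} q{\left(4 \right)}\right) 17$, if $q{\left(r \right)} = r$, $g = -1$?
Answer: $\frac{1139}{5} \approx 227.8$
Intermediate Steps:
$N{\left(n \right)} = \frac{2 n}{-1 + n}$ ($N{\left(n \right)} = \frac{n + n}{n - 1} = \frac{2 n}{-1 + n}$)
$\left(7 + N{\left(-4 \right)} q{\left(4 \right)}\right) 17 = \left(7 + 2 \left(-4\right) \frac{1}{-1 - 4} \cdot 4\right) 17 = \left(7 + 2 \left(-4\right) \frac{1}{-5} \cdot 4\right) 17 = \left(7 + 2 \left(-4\right) \left(- \frac{1}{5}\right) 4\right) 17 = \left(7 + \frac{8}{5} \cdot 4\right) 17 = \left(7 + \frac{32}{5}\right) 17 = \frac{67}{5} \cdot 17 = \frac{1139}{5}$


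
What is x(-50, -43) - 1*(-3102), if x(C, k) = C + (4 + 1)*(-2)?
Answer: 3042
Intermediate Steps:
x(C, k) = -10 + C (x(C, k) = C + 5*(-2) = C - 10 = -10 + C)
x(-50, -43) - 1*(-3102) = (-10 - 50) - 1*(-3102) = -60 + 3102 = 3042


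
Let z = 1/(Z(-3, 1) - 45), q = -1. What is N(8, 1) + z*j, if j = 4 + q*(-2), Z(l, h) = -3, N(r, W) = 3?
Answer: 23/8 ≈ 2.8750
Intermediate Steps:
j = 6 (j = 4 - 1*(-2) = 4 + 2 = 6)
z = -1/48 (z = 1/(-3 - 45) = 1/(-48) = -1/48 ≈ -0.020833)
N(8, 1) + z*j = 3 - 1/48*6 = 3 - 1/8 = 23/8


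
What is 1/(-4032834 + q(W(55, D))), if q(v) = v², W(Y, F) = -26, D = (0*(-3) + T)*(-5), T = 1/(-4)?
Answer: -1/4032158 ≈ -2.4801e-7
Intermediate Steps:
T = -¼ ≈ -0.25000
D = 5/4 (D = (0*(-3) - ¼)*(-5) = (0 - ¼)*(-5) = -¼*(-5) = 5/4 ≈ 1.2500)
1/(-4032834 + q(W(55, D))) = 1/(-4032834 + (-26)²) = 1/(-4032834 + 676) = 1/(-4032158) = -1/4032158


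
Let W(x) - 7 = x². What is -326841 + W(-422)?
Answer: -148750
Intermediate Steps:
W(x) = 7 + x²
-326841 + W(-422) = -326841 + (7 + (-422)²) = -326841 + (7 + 178084) = -326841 + 178091 = -148750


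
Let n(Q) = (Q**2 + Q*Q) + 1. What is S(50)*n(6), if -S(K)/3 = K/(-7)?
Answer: 10950/7 ≈ 1564.3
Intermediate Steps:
S(K) = 3*K/7 (S(K) = -3*K/(-7) = -3*K*(-1)/7 = -(-3)*K/7 = 3*K/7)
n(Q) = 1 + 2*Q**2 (n(Q) = (Q**2 + Q**2) + 1 = 2*Q**2 + 1 = 1 + 2*Q**2)
S(50)*n(6) = ((3/7)*50)*(1 + 2*6**2) = 150*(1 + 2*36)/7 = 150*(1 + 72)/7 = (150/7)*73 = 10950/7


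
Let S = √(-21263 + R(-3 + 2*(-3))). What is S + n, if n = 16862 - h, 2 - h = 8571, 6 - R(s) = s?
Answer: 25431 + 16*I*√83 ≈ 25431.0 + 145.77*I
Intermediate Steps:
R(s) = 6 - s
h = -8569 (h = 2 - 1*8571 = 2 - 8571 = -8569)
n = 25431 (n = 16862 - 1*(-8569) = 16862 + 8569 = 25431)
S = 16*I*√83 (S = √(-21263 + (6 - (-3 + 2*(-3)))) = √(-21263 + (6 - (-3 - 6))) = √(-21263 + (6 - 1*(-9))) = √(-21263 + (6 + 9)) = √(-21263 + 15) = √(-21248) = 16*I*√83 ≈ 145.77*I)
S + n = 16*I*√83 + 25431 = 25431 + 16*I*√83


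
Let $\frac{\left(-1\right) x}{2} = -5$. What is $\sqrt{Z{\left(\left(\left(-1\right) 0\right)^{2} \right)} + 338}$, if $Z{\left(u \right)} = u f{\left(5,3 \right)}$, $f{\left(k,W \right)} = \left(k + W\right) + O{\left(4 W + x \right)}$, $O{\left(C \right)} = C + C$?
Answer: $13 \sqrt{2} \approx 18.385$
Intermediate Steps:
$x = 10$ ($x = \left(-2\right) \left(-5\right) = 10$)
$O{\left(C \right)} = 2 C$
$f{\left(k,W \right)} = 20 + k + 9 W$ ($f{\left(k,W \right)} = \left(k + W\right) + 2 \left(4 W + 10\right) = \left(W + k\right) + 2 \left(10 + 4 W\right) = \left(W + k\right) + \left(20 + 8 W\right) = 20 + k + 9 W$)
$Z{\left(u \right)} = 52 u$ ($Z{\left(u \right)} = u \left(20 + 5 + 9 \cdot 3\right) = u \left(20 + 5 + 27\right) = u 52 = 52 u$)
$\sqrt{Z{\left(\left(\left(-1\right) 0\right)^{2} \right)} + 338} = \sqrt{52 \left(\left(-1\right) 0\right)^{2} + 338} = \sqrt{52 \cdot 0^{2} + 338} = \sqrt{52 \cdot 0 + 338} = \sqrt{0 + 338} = \sqrt{338} = 13 \sqrt{2}$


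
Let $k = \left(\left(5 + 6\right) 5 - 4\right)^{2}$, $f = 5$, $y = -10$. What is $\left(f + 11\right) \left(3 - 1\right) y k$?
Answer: $-832320$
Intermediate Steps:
$k = 2601$ ($k = \left(11 \cdot 5 - 4\right)^{2} = \left(55 - 4\right)^{2} = 51^{2} = 2601$)
$\left(f + 11\right) \left(3 - 1\right) y k = \left(5 + 11\right) \left(3 - 1\right) \left(-10\right) 2601 = 16 \cdot 2 \left(-10\right) 2601 = 32 \left(-10\right) 2601 = \left(-320\right) 2601 = -832320$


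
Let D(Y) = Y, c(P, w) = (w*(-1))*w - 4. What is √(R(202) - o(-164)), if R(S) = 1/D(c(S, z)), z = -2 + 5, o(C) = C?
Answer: √27703/13 ≈ 12.803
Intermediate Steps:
z = 3
c(P, w) = -4 - w² (c(P, w) = (-w)*w - 4 = -w² - 4 = -4 - w²)
R(S) = -1/13 (R(S) = 1/(-4 - 1*3²) = 1/(-4 - 1*9) = 1/(-4 - 9) = 1/(-13) = -1/13)
√(R(202) - o(-164)) = √(-1/13 - 1*(-164)) = √(-1/13 + 164) = √(2131/13) = √27703/13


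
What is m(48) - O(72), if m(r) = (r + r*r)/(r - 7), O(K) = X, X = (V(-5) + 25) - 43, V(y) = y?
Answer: 3295/41 ≈ 80.366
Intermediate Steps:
X = -23 (X = (-5 + 25) - 43 = 20 - 43 = -23)
O(K) = -23
m(r) = (r + r**2)/(-7 + r)
m(48) - O(72) = 48*(1 + 48)/(-7 + 48) - 1*(-23) = 48*49/41 + 23 = 48*(1/41)*49 + 23 = 2352/41 + 23 = 3295/41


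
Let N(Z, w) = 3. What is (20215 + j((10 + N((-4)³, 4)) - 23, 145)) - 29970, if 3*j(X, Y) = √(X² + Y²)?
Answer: -9755 + 65*√5/3 ≈ -9706.5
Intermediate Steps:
j(X, Y) = √(X² + Y²)/3
(20215 + j((10 + N((-4)³, 4)) - 23, 145)) - 29970 = (20215 + √(((10 + 3) - 23)² + 145²)/3) - 29970 = (20215 + √((13 - 23)² + 21025)/3) - 29970 = (20215 + √((-10)² + 21025)/3) - 29970 = (20215 + √(100 + 21025)/3) - 29970 = (20215 + √21125/3) - 29970 = (20215 + (65*√5)/3) - 29970 = (20215 + 65*√5/3) - 29970 = -9755 + 65*√5/3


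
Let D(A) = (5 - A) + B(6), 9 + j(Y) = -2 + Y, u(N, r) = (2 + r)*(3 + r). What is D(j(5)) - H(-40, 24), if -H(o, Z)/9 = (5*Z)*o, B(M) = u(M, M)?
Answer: -43117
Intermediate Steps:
B(M) = 6 + M² + 5*M
j(Y) = -11 + Y (j(Y) = -9 + (-2 + Y) = -11 + Y)
D(A) = 77 - A (D(A) = (5 - A) + (6 + 6² + 5*6) = (5 - A) + (6 + 36 + 30) = (5 - A) + 72 = 77 - A)
H(o, Z) = -45*Z*o (H(o, Z) = -9*5*Z*o = -45*Z*o)
D(j(5)) - H(-40, 24) = (77 - (-11 + 5)) - (-45)*24*(-40) = (77 - 1*(-6)) - 1*43200 = (77 + 6) - 43200 = 83 - 43200 = -43117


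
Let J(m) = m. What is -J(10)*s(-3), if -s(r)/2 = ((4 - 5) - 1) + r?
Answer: -100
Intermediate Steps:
s(r) = 4 - 2*r (s(r) = -2*(((4 - 5) - 1) + r) = -2*((-1 - 1) + r) = -2*(-2 + r) = 4 - 2*r)
-J(10)*s(-3) = -10*(4 - 2*(-3)) = -10*(4 + 6) = -10*10 = -1*100 = -100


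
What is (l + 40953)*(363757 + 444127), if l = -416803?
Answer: -303643201400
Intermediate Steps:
(l + 40953)*(363757 + 444127) = (-416803 + 40953)*(363757 + 444127) = -375850*807884 = -303643201400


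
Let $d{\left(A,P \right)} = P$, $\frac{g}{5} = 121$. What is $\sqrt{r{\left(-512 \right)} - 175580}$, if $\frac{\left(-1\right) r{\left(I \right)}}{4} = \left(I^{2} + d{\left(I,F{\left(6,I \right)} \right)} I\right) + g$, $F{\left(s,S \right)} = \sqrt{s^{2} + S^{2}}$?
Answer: $4 \sqrt{-76661 + 256 \sqrt{65545}} \approx 421.81 i$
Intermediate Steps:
$g = 605$ ($g = 5 \cdot 121 = 605$)
$F{\left(s,S \right)} = \sqrt{S^{2} + s^{2}}$
$r{\left(I \right)} = -2420 - 4 I^{2} - 4 I \sqrt{36 + I^{2}}$ ($r{\left(I \right)} = - 4 \left(\left(I^{2} + \sqrt{I^{2} + 6^{2}} I\right) + 605\right) = - 4 \left(\left(I^{2} + \sqrt{I^{2} + 36} I\right) + 605\right) = - 4 \left(\left(I^{2} + \sqrt{36 + I^{2}} I\right) + 605\right) = - 4 \left(\left(I^{2} + I \sqrt{36 + I^{2}}\right) + 605\right) = - 4 \left(605 + I^{2} + I \sqrt{36 + I^{2}}\right) = -2420 - 4 I^{2} - 4 I \sqrt{36 + I^{2}}$)
$\sqrt{r{\left(-512 \right)} - 175580} = \sqrt{\left(-2420 - 4 \left(-512\right)^{2} - - 2048 \sqrt{36 + \left(-512\right)^{2}}\right) - 175580} = \sqrt{\left(-2420 - 1048576 - - 2048 \sqrt{36 + 262144}\right) - 175580} = \sqrt{\left(-2420 - 1048576 - - 2048 \sqrt{262180}\right) - 175580} = \sqrt{\left(-2420 - 1048576 - - 2048 \cdot 2 \sqrt{65545}\right) - 175580} = \sqrt{\left(-2420 - 1048576 + 4096 \sqrt{65545}\right) - 175580} = \sqrt{\left(-1050996 + 4096 \sqrt{65545}\right) - 175580} = \sqrt{-1226576 + 4096 \sqrt{65545}}$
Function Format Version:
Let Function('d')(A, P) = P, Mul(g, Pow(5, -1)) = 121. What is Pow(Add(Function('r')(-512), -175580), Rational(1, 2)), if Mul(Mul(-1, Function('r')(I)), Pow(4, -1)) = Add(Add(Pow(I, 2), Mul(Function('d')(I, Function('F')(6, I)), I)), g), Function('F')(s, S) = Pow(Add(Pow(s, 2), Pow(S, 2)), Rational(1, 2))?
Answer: Mul(4, Pow(Add(-76661, Mul(256, Pow(65545, Rational(1, 2)))), Rational(1, 2))) ≈ Mul(421.81, I)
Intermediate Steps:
g = 605 (g = Mul(5, 121) = 605)
Function('F')(s, S) = Pow(Add(Pow(S, 2), Pow(s, 2)), Rational(1, 2))
Function('r')(I) = Add(-2420, Mul(-4, Pow(I, 2)), Mul(-4, I, Pow(Add(36, Pow(I, 2)), Rational(1, 2)))) (Function('r')(I) = Mul(-4, Add(Add(Pow(I, 2), Mul(Pow(Add(Pow(I, 2), Pow(6, 2)), Rational(1, 2)), I)), 605)) = Mul(-4, Add(Add(Pow(I, 2), Mul(Pow(Add(Pow(I, 2), 36), Rational(1, 2)), I)), 605)) = Mul(-4, Add(Add(Pow(I, 2), Mul(Pow(Add(36, Pow(I, 2)), Rational(1, 2)), I)), 605)) = Mul(-4, Add(Add(Pow(I, 2), Mul(I, Pow(Add(36, Pow(I, 2)), Rational(1, 2)))), 605)) = Mul(-4, Add(605, Pow(I, 2), Mul(I, Pow(Add(36, Pow(I, 2)), Rational(1, 2))))) = Add(-2420, Mul(-4, Pow(I, 2)), Mul(-4, I, Pow(Add(36, Pow(I, 2)), Rational(1, 2)))))
Pow(Add(Function('r')(-512), -175580), Rational(1, 2)) = Pow(Add(Add(-2420, Mul(-4, Pow(-512, 2)), Mul(-4, -512, Pow(Add(36, Pow(-512, 2)), Rational(1, 2)))), -175580), Rational(1, 2)) = Pow(Add(Add(-2420, Mul(-4, 262144), Mul(-4, -512, Pow(Add(36, 262144), Rational(1, 2)))), -175580), Rational(1, 2)) = Pow(Add(Add(-2420, -1048576, Mul(-4, -512, Pow(262180, Rational(1, 2)))), -175580), Rational(1, 2)) = Pow(Add(Add(-2420, -1048576, Mul(-4, -512, Mul(2, Pow(65545, Rational(1, 2))))), -175580), Rational(1, 2)) = Pow(Add(Add(-2420, -1048576, Mul(4096, Pow(65545, Rational(1, 2)))), -175580), Rational(1, 2)) = Pow(Add(Add(-1050996, Mul(4096, Pow(65545, Rational(1, 2)))), -175580), Rational(1, 2)) = Pow(Add(-1226576, Mul(4096, Pow(65545, Rational(1, 2)))), Rational(1, 2))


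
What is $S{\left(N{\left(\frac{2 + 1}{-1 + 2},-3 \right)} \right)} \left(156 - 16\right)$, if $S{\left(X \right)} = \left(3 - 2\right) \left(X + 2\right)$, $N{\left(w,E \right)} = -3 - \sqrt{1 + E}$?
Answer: $-140 - 140 i \sqrt{2} \approx -140.0 - 197.99 i$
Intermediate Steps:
$S{\left(X \right)} = 2 + X$ ($S{\left(X \right)} = 1 \left(2 + X\right) = 2 + X$)
$S{\left(N{\left(\frac{2 + 1}{-1 + 2},-3 \right)} \right)} \left(156 - 16\right) = \left(2 - \left(3 + \sqrt{1 - 3}\right)\right) \left(156 - 16\right) = \left(2 - \left(3 + \sqrt{-2}\right)\right) 140 = \left(2 - \left(3 + i \sqrt{2}\right)\right) 140 = \left(-1 - i \sqrt{2}\right) 140 = -140 - 140 i \sqrt{2}$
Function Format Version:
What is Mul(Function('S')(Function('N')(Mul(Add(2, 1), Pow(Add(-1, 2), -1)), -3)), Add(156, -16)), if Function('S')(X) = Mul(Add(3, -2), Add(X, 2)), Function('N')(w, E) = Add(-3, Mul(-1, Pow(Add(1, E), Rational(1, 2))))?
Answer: Add(-140, Mul(-140, I, Pow(2, Rational(1, 2)))) ≈ Add(-140.00, Mul(-197.99, I))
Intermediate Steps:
Function('S')(X) = Add(2, X) (Function('S')(X) = Mul(1, Add(2, X)) = Add(2, X))
Mul(Function('S')(Function('N')(Mul(Add(2, 1), Pow(Add(-1, 2), -1)), -3)), Add(156, -16)) = Mul(Add(2, Add(-3, Mul(-1, Pow(Add(1, -3), Rational(1, 2))))), Add(156, -16)) = Mul(Add(2, Add(-3, Mul(-1, Pow(-2, Rational(1, 2))))), 140) = Mul(Add(2, Add(-3, Mul(-1, Mul(I, Pow(2, Rational(1, 2)))))), 140) = Mul(Add(2, Add(-3, Mul(-1, I, Pow(2, Rational(1, 2))))), 140) = Mul(Add(-1, Mul(-1, I, Pow(2, Rational(1, 2)))), 140) = Add(-140, Mul(-140, I, Pow(2, Rational(1, 2))))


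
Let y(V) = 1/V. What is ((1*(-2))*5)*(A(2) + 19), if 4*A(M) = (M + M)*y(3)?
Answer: -580/3 ≈ -193.33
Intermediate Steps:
A(M) = M/6 (A(M) = ((M + M)/3)/4 = ((2*M)*(⅓))/4 = (2*M/3)/4 = M/6)
((1*(-2))*5)*(A(2) + 19) = ((1*(-2))*5)*((⅙)*2 + 19) = (-2*5)*(⅓ + 19) = -10*58/3 = -580/3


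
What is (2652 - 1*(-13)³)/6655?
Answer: 4849/6655 ≈ 0.72863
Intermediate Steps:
(2652 - 1*(-13)³)/6655 = (2652 - 1*(-2197))*(1/6655) = (2652 + 2197)*(1/6655) = 4849*(1/6655) = 4849/6655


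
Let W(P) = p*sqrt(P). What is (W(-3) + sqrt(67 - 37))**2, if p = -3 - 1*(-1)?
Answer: 18 - 12*I*sqrt(10) ≈ 18.0 - 37.947*I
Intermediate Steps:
p = -2 (p = -3 + 1 = -2)
W(P) = -2*sqrt(P)
(W(-3) + sqrt(67 - 37))**2 = (-2*I*sqrt(3) + sqrt(67 - 37))**2 = (-2*I*sqrt(3) + sqrt(30))**2 = (sqrt(30) - 2*I*sqrt(3))**2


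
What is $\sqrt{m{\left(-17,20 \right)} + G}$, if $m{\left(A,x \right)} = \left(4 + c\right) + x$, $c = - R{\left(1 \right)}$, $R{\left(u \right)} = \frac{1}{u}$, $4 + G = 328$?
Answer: $\sqrt{347} \approx 18.628$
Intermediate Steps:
$G = 324$ ($G = -4 + 328 = 324$)
$c = -1$ ($c = - 1^{-1} = \left(-1\right) 1 = -1$)
$m{\left(A,x \right)} = 3 + x$ ($m{\left(A,x \right)} = \left(4 - 1\right) + x = 3 + x$)
$\sqrt{m{\left(-17,20 \right)} + G} = \sqrt{\left(3 + 20\right) + 324} = \sqrt{23 + 324} = \sqrt{347}$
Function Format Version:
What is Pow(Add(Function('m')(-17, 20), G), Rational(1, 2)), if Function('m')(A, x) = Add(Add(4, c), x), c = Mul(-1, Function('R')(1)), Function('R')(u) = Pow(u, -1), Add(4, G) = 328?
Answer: Pow(347, Rational(1, 2)) ≈ 18.628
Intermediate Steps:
G = 324 (G = Add(-4, 328) = 324)
c = -1 (c = Mul(-1, Pow(1, -1)) = Mul(-1, 1) = -1)
Function('m')(A, x) = Add(3, x) (Function('m')(A, x) = Add(Add(4, -1), x) = Add(3, x))
Pow(Add(Function('m')(-17, 20), G), Rational(1, 2)) = Pow(Add(Add(3, 20), 324), Rational(1, 2)) = Pow(Add(23, 324), Rational(1, 2)) = Pow(347, Rational(1, 2))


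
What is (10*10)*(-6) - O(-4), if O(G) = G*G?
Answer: -616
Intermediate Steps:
O(G) = G²
(10*10)*(-6) - O(-4) = (10*10)*(-6) - 1*(-4)² = 100*(-6) - 1*16 = -600 - 16 = -616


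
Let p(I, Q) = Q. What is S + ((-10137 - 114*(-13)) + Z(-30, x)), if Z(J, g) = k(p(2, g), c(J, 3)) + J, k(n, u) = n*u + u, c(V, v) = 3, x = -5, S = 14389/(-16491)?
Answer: -143436616/16491 ≈ -8697.9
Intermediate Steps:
S = -14389/16491 (S = 14389*(-1/16491) = -14389/16491 ≈ -0.87254)
k(n, u) = u + n*u
Z(J, g) = 3 + J + 3*g (Z(J, g) = 3*(1 + g) + J = (3 + 3*g) + J = 3 + J + 3*g)
S + ((-10137 - 114*(-13)) + Z(-30, x)) = -14389/16491 + ((-10137 - 114*(-13)) + (3 - 30 + 3*(-5))) = -14389/16491 + ((-10137 + 1482) + (3 - 30 - 15)) = -14389/16491 + (-8655 - 42) = -14389/16491 - 8697 = -143436616/16491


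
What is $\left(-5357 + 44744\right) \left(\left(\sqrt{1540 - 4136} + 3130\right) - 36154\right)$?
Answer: $-1300716288 + 78774 i \sqrt{649} \approx -1.3007 \cdot 10^{9} + 2.0068 \cdot 10^{6} i$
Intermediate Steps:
$\left(-5357 + 44744\right) \left(\left(\sqrt{1540 - 4136} + 3130\right) - 36154\right) = 39387 \left(\left(\sqrt{-2596} + 3130\right) - 36154\right) = 39387 \left(\left(2 i \sqrt{649} + 3130\right) - 36154\right) = 39387 \left(\left(3130 + 2 i \sqrt{649}\right) - 36154\right) = 39387 \left(-33024 + 2 i \sqrt{649}\right) = -1300716288 + 78774 i \sqrt{649}$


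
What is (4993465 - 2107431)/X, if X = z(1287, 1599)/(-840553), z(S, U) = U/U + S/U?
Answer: -49730223004441/37 ≈ -1.3441e+12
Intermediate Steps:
z(S, U) = 1 + S/U
X = -74/34462673 (X = ((1287 + 1599)/1599)/(-840553) = ((1/1599)*2886)*(-1/840553) = (74/41)*(-1/840553) = -74/34462673 ≈ -2.1473e-6)
(4993465 - 2107431)/X = (4993465 - 2107431)/(-74/34462673) = 2886034*(-34462673/74) = -49730223004441/37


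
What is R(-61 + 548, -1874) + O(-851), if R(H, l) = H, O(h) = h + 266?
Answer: -98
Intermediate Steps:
O(h) = 266 + h
R(-61 + 548, -1874) + O(-851) = (-61 + 548) + (266 - 851) = 487 - 585 = -98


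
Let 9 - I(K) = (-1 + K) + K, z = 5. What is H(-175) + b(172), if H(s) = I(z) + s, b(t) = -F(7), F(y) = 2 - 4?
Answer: -173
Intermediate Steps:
F(y) = -2
I(K) = 10 - 2*K (I(K) = 9 - ((-1 + K) + K) = 9 - (-1 + 2*K) = 9 + (1 - 2*K) = 10 - 2*K)
b(t) = 2 (b(t) = -1*(-2) = 2)
H(s) = s (H(s) = (10 - 2*5) + s = (10 - 10) + s = 0 + s = s)
H(-175) + b(172) = -175 + 2 = -173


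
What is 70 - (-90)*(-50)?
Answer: -4430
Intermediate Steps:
70 - (-90)*(-50) = 70 - 90*50 = 70 - 4500 = -4430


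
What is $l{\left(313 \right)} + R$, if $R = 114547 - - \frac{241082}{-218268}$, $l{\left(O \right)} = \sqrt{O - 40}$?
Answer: $\frac{12500851757}{109134} + \sqrt{273} \approx 1.1456 \cdot 10^{5}$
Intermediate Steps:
$l{\left(O \right)} = \sqrt{-40 + O}$
$R = \frac{12500851757}{109134}$ ($R = 114547 - \left(-241082\right) \left(- \frac{1}{218268}\right) = 114547 - \frac{120541}{109134} = \frac{12500851757}{109134} \approx 1.1455 \cdot 10^{5}$)
$l{\left(313 \right)} + R = \sqrt{-40 + 313} + \frac{12500851757}{109134} = \sqrt{273} + \frac{12500851757}{109134} = \frac{12500851757}{109134} + \sqrt{273}$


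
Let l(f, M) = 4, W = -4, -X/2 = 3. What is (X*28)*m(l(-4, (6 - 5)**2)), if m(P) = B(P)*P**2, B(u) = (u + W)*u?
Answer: 0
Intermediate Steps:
X = -6 (X = -2*3 = -6)
B(u) = u*(-4 + u) (B(u) = (u - 4)*u = (-4 + u)*u = u*(-4 + u))
m(P) = P**3*(-4 + P) (m(P) = (P*(-4 + P))*P**2 = P**3*(-4 + P))
(X*28)*m(l(-4, (6 - 5)**2)) = (-6*28)*(4**3*(-4 + 4)) = -10752*0 = -168*0 = 0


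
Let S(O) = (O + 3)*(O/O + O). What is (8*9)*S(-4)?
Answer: 216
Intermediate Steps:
S(O) = (1 + O)*(3 + O) (S(O) = (3 + O)*(1 + O) = (1 + O)*(3 + O))
(8*9)*S(-4) = (8*9)*(3 + (-4)**2 + 4*(-4)) = 72*(3 + 16 - 16) = 72*3 = 216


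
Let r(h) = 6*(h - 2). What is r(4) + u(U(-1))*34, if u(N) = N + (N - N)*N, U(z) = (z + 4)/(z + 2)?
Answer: 114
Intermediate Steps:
U(z) = (4 + z)/(2 + z)
u(N) = N (u(N) = N + 0*N = N + 0 = N)
r(h) = -12 + 6*h (r(h) = 6*(-2 + h) = -12 + 6*h)
r(4) + u(U(-1))*34 = (-12 + 6*4) + ((4 - 1)/(2 - 1))*34 = (-12 + 24) + (3/1)*34 = 12 + (1*3)*34 = 12 + 3*34 = 12 + 102 = 114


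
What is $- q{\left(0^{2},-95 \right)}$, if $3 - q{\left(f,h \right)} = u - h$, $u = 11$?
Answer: $103$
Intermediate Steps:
$q{\left(f,h \right)} = -8 + h$ ($q{\left(f,h \right)} = 3 - \left(11 - h\right) = 3 + \left(-11 + h\right) = -8 + h$)
$- q{\left(0^{2},-95 \right)} = - (-8 - 95) = \left(-1\right) \left(-103\right) = 103$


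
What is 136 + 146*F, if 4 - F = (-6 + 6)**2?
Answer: 720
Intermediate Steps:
F = 4 (F = 4 - (-6 + 6)**2 = 4 - 1*0**2 = 4 - 1*0 = 4 + 0 = 4)
136 + 146*F = 136 + 146*4 = 136 + 584 = 720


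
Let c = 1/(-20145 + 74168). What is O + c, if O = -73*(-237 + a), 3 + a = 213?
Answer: 106479334/54023 ≈ 1971.0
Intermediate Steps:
a = 210 (a = -3 + 213 = 210)
O = 1971 (O = -73*(-237 + 210) = -73*(-27) = 1971)
c = 1/54023 ≈ 1.8511e-5
O + c = 1971 + 1/54023 = 106479334/54023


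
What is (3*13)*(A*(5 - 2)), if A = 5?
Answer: 585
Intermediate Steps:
(3*13)*(A*(5 - 2)) = (3*13)*(5*(5 - 2)) = 39*(5*3) = 39*15 = 585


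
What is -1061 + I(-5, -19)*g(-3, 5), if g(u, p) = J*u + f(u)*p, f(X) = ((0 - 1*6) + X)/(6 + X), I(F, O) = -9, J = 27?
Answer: -197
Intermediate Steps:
f(X) = (-6 + X)/(6 + X) (f(X) = ((0 - 6) + X)/(6 + X) = (-6 + X)/(6 + X))
g(u, p) = 27*u + p*(-6 + u)/(6 + u) (g(u, p) = 27*u + ((-6 + u)/(6 + u))*p = 27*u + p*(-6 + u)/(6 + u))
-1061 + I(-5, -19)*g(-3, 5) = -1061 - 9*(5*(-6 - 3) + 27*(-3)*(6 - 3))/(6 - 3) = -1061 - 9*(5*(-9) + 27*(-3)*3)/3 = -1061 - 3*(-45 - 243) = -1061 - 3*(-288) = -1061 - 9*(-96) = -1061 + 864 = -197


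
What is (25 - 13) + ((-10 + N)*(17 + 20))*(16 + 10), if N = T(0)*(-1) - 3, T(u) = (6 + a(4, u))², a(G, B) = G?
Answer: -108694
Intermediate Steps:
T(u) = 100 (T(u) = (6 + 4)² = 10² = 100)
N = -103 (N = 100*(-1) - 3 = -100 - 3 = -103)
(25 - 13) + ((-10 + N)*(17 + 20))*(16 + 10) = (25 - 13) + ((-10 - 103)*(17 + 20))*(16 + 10) = 12 - 113*37*26 = 12 - 4181*26 = 12 - 108706 = -108694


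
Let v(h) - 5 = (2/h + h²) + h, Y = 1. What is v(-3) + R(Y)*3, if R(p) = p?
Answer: 40/3 ≈ 13.333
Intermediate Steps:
v(h) = 5 + h + h² + 2/h (v(h) = 5 + ((2/h + h²) + h) = 5 + ((h² + 2/h) + h) = 5 + (h + h² + 2/h) = 5 + h + h² + 2/h)
v(-3) + R(Y)*3 = (5 - 3 + (-3)² + 2/(-3)) + 1*3 = (5 - 3 + 9 + 2*(-⅓)) + 3 = (5 - 3 + 9 - ⅔) + 3 = 31/3 + 3 = 40/3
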